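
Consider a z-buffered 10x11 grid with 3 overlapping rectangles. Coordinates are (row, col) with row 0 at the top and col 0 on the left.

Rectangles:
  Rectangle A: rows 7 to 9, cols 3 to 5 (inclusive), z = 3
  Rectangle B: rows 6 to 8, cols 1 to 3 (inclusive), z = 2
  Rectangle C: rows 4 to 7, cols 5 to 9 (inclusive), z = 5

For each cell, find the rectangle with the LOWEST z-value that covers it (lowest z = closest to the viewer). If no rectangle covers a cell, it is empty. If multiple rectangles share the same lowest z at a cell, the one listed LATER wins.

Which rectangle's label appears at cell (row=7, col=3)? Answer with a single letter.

Answer: B

Derivation:
Check cell (7,3):
  A: rows 7-9 cols 3-5 z=3 -> covers; best now A (z=3)
  B: rows 6-8 cols 1-3 z=2 -> covers; best now B (z=2)
  C: rows 4-7 cols 5-9 -> outside (col miss)
Winner: B at z=2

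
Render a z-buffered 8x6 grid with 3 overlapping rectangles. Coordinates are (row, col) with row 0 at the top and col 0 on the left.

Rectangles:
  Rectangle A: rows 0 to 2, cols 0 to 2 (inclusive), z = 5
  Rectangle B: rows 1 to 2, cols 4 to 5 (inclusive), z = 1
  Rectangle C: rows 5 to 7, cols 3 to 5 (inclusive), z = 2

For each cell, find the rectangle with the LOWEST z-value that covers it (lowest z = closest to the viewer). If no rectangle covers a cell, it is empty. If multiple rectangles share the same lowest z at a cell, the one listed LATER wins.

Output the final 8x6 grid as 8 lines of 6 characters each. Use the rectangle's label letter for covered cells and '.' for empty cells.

AAA...
AAA.BB
AAA.BB
......
......
...CCC
...CCC
...CCC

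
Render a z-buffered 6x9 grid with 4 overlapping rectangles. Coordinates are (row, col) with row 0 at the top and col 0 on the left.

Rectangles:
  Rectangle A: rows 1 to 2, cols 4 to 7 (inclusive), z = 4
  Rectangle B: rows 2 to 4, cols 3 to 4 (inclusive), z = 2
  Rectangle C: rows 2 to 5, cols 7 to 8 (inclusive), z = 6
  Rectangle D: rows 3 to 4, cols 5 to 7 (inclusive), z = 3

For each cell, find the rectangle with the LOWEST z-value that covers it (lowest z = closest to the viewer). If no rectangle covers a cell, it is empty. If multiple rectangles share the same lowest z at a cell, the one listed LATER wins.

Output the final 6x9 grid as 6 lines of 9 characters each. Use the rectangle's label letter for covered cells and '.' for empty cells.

.........
....AAAA.
...BBAAAC
...BBDDDC
...BBDDDC
.......CC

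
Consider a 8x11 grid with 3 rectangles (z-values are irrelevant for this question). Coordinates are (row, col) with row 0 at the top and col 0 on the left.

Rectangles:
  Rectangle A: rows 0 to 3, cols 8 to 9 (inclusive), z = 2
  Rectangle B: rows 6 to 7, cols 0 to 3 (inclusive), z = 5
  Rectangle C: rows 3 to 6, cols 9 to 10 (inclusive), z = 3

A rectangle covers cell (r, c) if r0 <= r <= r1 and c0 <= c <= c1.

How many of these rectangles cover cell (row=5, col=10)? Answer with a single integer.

Check cell (5,10):
  A: rows 0-3 cols 8-9 -> outside (row miss)
  B: rows 6-7 cols 0-3 -> outside (row miss)
  C: rows 3-6 cols 9-10 -> covers
Count covering = 1

Answer: 1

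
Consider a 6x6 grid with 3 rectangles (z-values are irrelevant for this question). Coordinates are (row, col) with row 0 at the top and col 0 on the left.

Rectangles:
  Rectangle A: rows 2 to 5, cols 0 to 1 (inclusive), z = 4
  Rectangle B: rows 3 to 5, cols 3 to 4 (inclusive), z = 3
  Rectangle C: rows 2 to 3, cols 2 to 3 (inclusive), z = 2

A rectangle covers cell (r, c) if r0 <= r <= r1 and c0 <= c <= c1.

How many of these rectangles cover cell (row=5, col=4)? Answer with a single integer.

Check cell (5,4):
  A: rows 2-5 cols 0-1 -> outside (col miss)
  B: rows 3-5 cols 3-4 -> covers
  C: rows 2-3 cols 2-3 -> outside (row miss)
Count covering = 1

Answer: 1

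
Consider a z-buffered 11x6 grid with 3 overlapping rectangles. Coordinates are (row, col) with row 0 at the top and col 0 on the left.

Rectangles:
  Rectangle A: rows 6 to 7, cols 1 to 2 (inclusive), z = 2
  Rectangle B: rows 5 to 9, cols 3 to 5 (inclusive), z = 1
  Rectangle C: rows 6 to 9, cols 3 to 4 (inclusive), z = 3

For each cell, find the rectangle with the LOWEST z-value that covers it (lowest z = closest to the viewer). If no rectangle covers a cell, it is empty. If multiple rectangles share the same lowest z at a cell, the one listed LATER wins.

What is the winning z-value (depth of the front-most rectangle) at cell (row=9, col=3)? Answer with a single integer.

Answer: 1

Derivation:
Check cell (9,3):
  A: rows 6-7 cols 1-2 -> outside (row miss)
  B: rows 5-9 cols 3-5 z=1 -> covers; best now B (z=1)
  C: rows 6-9 cols 3-4 z=3 -> covers; best now B (z=1)
Winner: B at z=1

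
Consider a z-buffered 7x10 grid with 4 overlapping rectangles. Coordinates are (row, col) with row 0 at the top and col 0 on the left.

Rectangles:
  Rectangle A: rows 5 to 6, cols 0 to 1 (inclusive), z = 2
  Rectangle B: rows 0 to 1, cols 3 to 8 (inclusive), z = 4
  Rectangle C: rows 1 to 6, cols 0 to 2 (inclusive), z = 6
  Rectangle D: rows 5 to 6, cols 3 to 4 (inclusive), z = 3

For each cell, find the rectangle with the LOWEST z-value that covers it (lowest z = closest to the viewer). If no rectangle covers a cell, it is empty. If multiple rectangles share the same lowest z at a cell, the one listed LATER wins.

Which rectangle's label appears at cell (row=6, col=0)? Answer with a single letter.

Check cell (6,0):
  A: rows 5-6 cols 0-1 z=2 -> covers; best now A (z=2)
  B: rows 0-1 cols 3-8 -> outside (row miss)
  C: rows 1-6 cols 0-2 z=6 -> covers; best now A (z=2)
  D: rows 5-6 cols 3-4 -> outside (col miss)
Winner: A at z=2

Answer: A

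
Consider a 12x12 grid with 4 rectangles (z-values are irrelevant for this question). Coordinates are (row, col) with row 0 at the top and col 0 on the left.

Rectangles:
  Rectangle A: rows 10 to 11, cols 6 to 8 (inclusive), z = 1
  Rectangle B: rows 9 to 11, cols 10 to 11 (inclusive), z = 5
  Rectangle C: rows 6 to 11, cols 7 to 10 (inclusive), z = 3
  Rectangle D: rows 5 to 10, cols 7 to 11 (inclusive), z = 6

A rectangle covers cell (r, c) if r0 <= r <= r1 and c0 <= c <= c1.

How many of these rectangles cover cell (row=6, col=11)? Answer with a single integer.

Check cell (6,11):
  A: rows 10-11 cols 6-8 -> outside (row miss)
  B: rows 9-11 cols 10-11 -> outside (row miss)
  C: rows 6-11 cols 7-10 -> outside (col miss)
  D: rows 5-10 cols 7-11 -> covers
Count covering = 1

Answer: 1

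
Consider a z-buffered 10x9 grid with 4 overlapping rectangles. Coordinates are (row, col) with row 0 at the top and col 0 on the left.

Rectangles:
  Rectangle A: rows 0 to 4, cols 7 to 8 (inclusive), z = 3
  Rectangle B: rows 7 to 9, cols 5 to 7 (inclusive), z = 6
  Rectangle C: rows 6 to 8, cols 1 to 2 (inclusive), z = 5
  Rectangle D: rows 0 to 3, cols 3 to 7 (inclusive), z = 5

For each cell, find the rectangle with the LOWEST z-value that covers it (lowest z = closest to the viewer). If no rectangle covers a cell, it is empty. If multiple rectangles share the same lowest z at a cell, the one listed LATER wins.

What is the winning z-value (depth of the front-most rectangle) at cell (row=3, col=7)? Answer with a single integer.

Check cell (3,7):
  A: rows 0-4 cols 7-8 z=3 -> covers; best now A (z=3)
  B: rows 7-9 cols 5-7 -> outside (row miss)
  C: rows 6-8 cols 1-2 -> outside (row miss)
  D: rows 0-3 cols 3-7 z=5 -> covers; best now A (z=3)
Winner: A at z=3

Answer: 3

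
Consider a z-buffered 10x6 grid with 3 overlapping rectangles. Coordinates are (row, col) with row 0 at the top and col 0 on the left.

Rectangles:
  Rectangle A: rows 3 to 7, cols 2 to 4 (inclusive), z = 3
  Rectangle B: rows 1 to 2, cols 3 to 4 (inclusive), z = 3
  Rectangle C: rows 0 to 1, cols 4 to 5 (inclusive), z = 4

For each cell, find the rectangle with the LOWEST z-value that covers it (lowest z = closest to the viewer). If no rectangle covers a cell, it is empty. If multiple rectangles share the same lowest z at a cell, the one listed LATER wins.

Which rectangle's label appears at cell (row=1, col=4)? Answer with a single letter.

Check cell (1,4):
  A: rows 3-7 cols 2-4 -> outside (row miss)
  B: rows 1-2 cols 3-4 z=3 -> covers; best now B (z=3)
  C: rows 0-1 cols 4-5 z=4 -> covers; best now B (z=3)
Winner: B at z=3

Answer: B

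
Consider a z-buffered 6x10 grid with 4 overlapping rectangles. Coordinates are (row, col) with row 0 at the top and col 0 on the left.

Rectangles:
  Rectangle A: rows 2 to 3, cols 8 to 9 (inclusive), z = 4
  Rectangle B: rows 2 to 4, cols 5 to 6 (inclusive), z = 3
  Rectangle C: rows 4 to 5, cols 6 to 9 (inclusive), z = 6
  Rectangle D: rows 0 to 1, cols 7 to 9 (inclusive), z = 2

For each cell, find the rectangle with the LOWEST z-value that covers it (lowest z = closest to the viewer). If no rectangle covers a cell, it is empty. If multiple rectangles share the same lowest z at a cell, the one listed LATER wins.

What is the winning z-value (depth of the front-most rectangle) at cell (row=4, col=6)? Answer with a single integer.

Answer: 3

Derivation:
Check cell (4,6):
  A: rows 2-3 cols 8-9 -> outside (row miss)
  B: rows 2-4 cols 5-6 z=3 -> covers; best now B (z=3)
  C: rows 4-5 cols 6-9 z=6 -> covers; best now B (z=3)
  D: rows 0-1 cols 7-9 -> outside (row miss)
Winner: B at z=3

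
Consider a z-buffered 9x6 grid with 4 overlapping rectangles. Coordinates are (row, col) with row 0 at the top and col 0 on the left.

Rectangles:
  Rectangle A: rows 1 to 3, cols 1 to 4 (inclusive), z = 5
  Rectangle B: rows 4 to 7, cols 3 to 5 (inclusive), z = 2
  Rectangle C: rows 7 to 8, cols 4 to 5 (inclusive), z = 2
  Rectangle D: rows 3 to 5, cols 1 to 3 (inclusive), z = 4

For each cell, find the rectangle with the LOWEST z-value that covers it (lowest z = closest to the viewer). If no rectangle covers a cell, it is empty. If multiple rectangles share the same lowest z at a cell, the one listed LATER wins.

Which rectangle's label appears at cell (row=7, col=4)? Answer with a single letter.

Check cell (7,4):
  A: rows 1-3 cols 1-4 -> outside (row miss)
  B: rows 4-7 cols 3-5 z=2 -> covers; best now B (z=2)
  C: rows 7-8 cols 4-5 z=2 -> covers; best now C (z=2)
  D: rows 3-5 cols 1-3 -> outside (row miss)
Winner: C at z=2

Answer: C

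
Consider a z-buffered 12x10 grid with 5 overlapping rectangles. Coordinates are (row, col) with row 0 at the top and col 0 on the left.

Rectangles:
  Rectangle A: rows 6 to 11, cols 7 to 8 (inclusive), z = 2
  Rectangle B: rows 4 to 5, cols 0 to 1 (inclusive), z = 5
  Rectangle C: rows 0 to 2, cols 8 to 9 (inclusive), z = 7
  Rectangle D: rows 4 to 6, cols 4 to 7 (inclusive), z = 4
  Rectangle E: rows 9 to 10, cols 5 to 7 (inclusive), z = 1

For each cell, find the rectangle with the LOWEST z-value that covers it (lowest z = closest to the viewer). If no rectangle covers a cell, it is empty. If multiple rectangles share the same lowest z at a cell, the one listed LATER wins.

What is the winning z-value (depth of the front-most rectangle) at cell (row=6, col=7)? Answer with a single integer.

Answer: 2

Derivation:
Check cell (6,7):
  A: rows 6-11 cols 7-8 z=2 -> covers; best now A (z=2)
  B: rows 4-5 cols 0-1 -> outside (row miss)
  C: rows 0-2 cols 8-9 -> outside (row miss)
  D: rows 4-6 cols 4-7 z=4 -> covers; best now A (z=2)
  E: rows 9-10 cols 5-7 -> outside (row miss)
Winner: A at z=2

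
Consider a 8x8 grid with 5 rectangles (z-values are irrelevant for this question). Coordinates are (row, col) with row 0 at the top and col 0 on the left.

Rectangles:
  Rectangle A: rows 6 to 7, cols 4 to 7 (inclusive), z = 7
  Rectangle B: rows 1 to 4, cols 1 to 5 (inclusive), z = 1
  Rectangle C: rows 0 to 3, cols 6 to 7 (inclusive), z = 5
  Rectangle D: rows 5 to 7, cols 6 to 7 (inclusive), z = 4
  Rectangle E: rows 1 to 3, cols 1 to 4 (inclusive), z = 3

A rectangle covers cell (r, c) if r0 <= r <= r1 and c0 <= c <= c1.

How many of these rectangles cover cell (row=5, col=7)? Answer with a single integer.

Check cell (5,7):
  A: rows 6-7 cols 4-7 -> outside (row miss)
  B: rows 1-4 cols 1-5 -> outside (row miss)
  C: rows 0-3 cols 6-7 -> outside (row miss)
  D: rows 5-7 cols 6-7 -> covers
  E: rows 1-3 cols 1-4 -> outside (row miss)
Count covering = 1

Answer: 1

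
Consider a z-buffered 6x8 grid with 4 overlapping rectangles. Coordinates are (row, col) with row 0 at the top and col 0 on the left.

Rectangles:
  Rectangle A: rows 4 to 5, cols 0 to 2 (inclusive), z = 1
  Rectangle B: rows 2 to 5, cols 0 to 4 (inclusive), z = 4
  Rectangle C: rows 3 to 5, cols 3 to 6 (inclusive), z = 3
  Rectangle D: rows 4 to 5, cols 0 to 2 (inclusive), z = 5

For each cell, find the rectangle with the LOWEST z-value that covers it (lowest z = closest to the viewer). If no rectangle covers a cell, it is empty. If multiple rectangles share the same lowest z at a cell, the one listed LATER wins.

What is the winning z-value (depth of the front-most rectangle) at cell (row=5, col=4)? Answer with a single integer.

Check cell (5,4):
  A: rows 4-5 cols 0-2 -> outside (col miss)
  B: rows 2-5 cols 0-4 z=4 -> covers; best now B (z=4)
  C: rows 3-5 cols 3-6 z=3 -> covers; best now C (z=3)
  D: rows 4-5 cols 0-2 -> outside (col miss)
Winner: C at z=3

Answer: 3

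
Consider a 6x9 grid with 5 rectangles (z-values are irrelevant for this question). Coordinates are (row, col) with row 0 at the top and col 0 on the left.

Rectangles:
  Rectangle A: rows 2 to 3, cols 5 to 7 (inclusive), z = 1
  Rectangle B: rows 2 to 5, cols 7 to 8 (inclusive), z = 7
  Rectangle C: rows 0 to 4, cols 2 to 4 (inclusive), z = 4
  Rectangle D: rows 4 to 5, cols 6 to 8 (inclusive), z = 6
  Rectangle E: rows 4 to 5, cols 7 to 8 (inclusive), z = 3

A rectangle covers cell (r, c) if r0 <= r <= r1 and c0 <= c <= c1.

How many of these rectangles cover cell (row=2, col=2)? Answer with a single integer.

Answer: 1

Derivation:
Check cell (2,2):
  A: rows 2-3 cols 5-7 -> outside (col miss)
  B: rows 2-5 cols 7-8 -> outside (col miss)
  C: rows 0-4 cols 2-4 -> covers
  D: rows 4-5 cols 6-8 -> outside (row miss)
  E: rows 4-5 cols 7-8 -> outside (row miss)
Count covering = 1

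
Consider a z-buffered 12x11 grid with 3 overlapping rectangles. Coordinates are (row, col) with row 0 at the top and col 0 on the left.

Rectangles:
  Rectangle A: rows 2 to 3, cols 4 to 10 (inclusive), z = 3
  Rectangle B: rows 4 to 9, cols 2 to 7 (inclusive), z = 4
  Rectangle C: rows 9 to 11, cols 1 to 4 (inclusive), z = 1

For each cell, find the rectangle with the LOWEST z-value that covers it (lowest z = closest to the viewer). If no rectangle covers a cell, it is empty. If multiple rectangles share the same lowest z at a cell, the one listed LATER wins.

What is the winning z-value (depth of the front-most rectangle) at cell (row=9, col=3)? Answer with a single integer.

Check cell (9,3):
  A: rows 2-3 cols 4-10 -> outside (row miss)
  B: rows 4-9 cols 2-7 z=4 -> covers; best now B (z=4)
  C: rows 9-11 cols 1-4 z=1 -> covers; best now C (z=1)
Winner: C at z=1

Answer: 1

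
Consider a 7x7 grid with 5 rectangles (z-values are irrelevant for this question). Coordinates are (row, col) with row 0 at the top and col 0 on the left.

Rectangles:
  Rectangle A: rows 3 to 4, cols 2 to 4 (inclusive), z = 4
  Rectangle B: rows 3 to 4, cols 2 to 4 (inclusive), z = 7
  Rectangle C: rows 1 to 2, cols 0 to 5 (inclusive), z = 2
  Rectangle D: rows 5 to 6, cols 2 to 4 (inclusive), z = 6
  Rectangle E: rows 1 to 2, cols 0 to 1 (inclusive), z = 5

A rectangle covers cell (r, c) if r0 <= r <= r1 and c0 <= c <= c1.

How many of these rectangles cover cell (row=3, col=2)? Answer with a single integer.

Answer: 2

Derivation:
Check cell (3,2):
  A: rows 3-4 cols 2-4 -> covers
  B: rows 3-4 cols 2-4 -> covers
  C: rows 1-2 cols 0-5 -> outside (row miss)
  D: rows 5-6 cols 2-4 -> outside (row miss)
  E: rows 1-2 cols 0-1 -> outside (row miss)
Count covering = 2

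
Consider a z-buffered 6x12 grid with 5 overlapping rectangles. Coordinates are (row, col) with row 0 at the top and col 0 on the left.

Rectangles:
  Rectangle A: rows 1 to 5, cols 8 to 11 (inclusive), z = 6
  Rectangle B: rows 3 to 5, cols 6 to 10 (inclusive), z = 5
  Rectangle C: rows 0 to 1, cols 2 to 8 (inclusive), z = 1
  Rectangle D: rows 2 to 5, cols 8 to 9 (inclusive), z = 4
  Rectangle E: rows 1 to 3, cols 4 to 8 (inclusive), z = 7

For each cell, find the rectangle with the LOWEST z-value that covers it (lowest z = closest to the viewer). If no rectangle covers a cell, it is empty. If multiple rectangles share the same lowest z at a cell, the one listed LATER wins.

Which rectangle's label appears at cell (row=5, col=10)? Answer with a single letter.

Answer: B

Derivation:
Check cell (5,10):
  A: rows 1-5 cols 8-11 z=6 -> covers; best now A (z=6)
  B: rows 3-5 cols 6-10 z=5 -> covers; best now B (z=5)
  C: rows 0-1 cols 2-8 -> outside (row miss)
  D: rows 2-5 cols 8-9 -> outside (col miss)
  E: rows 1-3 cols 4-8 -> outside (row miss)
Winner: B at z=5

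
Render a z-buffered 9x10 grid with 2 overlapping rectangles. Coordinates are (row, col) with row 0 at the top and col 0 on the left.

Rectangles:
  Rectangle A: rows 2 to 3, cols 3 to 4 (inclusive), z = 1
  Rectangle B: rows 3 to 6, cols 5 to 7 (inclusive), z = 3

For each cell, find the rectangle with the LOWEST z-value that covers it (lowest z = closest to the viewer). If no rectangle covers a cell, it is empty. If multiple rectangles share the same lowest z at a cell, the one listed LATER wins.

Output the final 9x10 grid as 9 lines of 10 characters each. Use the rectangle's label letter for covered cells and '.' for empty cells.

..........
..........
...AA.....
...AABBB..
.....BBB..
.....BBB..
.....BBB..
..........
..........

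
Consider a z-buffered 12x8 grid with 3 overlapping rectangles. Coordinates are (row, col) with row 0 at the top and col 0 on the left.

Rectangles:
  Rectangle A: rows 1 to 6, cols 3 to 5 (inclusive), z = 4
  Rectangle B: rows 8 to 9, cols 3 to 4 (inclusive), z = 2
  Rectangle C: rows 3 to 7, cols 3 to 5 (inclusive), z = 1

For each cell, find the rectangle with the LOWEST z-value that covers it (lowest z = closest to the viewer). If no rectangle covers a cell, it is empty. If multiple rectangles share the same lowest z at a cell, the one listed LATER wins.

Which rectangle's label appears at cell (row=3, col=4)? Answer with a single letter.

Check cell (3,4):
  A: rows 1-6 cols 3-5 z=4 -> covers; best now A (z=4)
  B: rows 8-9 cols 3-4 -> outside (row miss)
  C: rows 3-7 cols 3-5 z=1 -> covers; best now C (z=1)
Winner: C at z=1

Answer: C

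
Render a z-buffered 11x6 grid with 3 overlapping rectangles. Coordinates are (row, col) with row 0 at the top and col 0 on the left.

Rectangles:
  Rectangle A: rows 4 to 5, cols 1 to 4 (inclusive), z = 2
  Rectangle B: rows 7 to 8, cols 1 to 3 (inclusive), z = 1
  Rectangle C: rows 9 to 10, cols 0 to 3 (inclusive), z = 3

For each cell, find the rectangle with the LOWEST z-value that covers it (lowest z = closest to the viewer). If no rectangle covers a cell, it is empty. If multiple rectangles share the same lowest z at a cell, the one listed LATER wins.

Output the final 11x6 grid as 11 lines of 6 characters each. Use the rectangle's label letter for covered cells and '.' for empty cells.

......
......
......
......
.AAAA.
.AAAA.
......
.BBB..
.BBB..
CCCC..
CCCC..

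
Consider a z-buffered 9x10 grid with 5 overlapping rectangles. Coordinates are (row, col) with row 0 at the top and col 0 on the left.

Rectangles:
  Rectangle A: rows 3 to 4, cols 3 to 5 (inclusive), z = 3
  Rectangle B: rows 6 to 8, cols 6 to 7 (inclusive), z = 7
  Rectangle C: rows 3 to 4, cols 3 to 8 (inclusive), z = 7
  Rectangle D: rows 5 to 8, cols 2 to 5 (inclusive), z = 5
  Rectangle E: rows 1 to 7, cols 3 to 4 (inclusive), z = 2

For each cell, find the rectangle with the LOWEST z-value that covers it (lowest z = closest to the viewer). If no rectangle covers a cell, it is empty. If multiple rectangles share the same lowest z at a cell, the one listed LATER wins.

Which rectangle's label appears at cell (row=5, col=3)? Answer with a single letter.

Check cell (5,3):
  A: rows 3-4 cols 3-5 -> outside (row miss)
  B: rows 6-8 cols 6-7 -> outside (row miss)
  C: rows 3-4 cols 3-8 -> outside (row miss)
  D: rows 5-8 cols 2-5 z=5 -> covers; best now D (z=5)
  E: rows 1-7 cols 3-4 z=2 -> covers; best now E (z=2)
Winner: E at z=2

Answer: E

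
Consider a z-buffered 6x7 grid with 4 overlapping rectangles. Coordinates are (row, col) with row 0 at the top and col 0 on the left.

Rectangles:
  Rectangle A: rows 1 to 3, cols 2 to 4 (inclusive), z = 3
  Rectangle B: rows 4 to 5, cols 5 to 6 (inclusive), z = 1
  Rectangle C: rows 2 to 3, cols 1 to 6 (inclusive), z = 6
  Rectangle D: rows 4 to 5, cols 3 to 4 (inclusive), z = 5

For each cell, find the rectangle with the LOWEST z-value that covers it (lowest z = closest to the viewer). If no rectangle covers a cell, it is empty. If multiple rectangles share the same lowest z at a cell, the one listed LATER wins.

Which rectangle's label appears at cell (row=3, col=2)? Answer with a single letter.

Answer: A

Derivation:
Check cell (3,2):
  A: rows 1-3 cols 2-4 z=3 -> covers; best now A (z=3)
  B: rows 4-5 cols 5-6 -> outside (row miss)
  C: rows 2-3 cols 1-6 z=6 -> covers; best now A (z=3)
  D: rows 4-5 cols 3-4 -> outside (row miss)
Winner: A at z=3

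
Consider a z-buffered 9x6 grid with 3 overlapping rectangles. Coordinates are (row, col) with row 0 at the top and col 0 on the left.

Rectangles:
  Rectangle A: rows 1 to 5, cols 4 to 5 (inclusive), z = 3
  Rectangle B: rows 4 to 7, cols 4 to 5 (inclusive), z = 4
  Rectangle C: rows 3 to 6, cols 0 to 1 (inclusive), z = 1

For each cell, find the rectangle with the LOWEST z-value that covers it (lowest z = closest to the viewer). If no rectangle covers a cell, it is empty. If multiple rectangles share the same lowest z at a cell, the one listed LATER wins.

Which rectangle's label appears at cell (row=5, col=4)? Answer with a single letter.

Check cell (5,4):
  A: rows 1-5 cols 4-5 z=3 -> covers; best now A (z=3)
  B: rows 4-7 cols 4-5 z=4 -> covers; best now A (z=3)
  C: rows 3-6 cols 0-1 -> outside (col miss)
Winner: A at z=3

Answer: A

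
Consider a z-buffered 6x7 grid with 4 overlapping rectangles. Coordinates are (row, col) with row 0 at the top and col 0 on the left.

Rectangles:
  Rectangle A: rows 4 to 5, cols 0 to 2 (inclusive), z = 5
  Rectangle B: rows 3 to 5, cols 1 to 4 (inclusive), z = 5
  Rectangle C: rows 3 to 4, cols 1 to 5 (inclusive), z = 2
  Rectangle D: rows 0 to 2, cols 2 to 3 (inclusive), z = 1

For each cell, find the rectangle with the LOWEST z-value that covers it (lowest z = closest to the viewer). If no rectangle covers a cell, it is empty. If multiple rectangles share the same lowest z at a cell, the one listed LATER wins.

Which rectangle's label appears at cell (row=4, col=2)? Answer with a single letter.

Answer: C

Derivation:
Check cell (4,2):
  A: rows 4-5 cols 0-2 z=5 -> covers; best now A (z=5)
  B: rows 3-5 cols 1-4 z=5 -> covers; best now B (z=5)
  C: rows 3-4 cols 1-5 z=2 -> covers; best now C (z=2)
  D: rows 0-2 cols 2-3 -> outside (row miss)
Winner: C at z=2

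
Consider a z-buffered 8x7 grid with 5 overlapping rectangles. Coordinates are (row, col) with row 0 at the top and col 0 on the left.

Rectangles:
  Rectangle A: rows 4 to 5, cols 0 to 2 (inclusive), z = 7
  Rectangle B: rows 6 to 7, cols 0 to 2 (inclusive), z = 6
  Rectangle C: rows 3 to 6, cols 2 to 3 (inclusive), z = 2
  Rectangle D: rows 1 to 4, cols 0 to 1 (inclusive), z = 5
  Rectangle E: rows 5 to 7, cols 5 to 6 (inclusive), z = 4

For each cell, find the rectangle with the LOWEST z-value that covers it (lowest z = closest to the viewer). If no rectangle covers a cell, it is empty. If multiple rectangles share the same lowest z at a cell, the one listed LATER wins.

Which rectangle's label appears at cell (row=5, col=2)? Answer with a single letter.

Check cell (5,2):
  A: rows 4-5 cols 0-2 z=7 -> covers; best now A (z=7)
  B: rows 6-7 cols 0-2 -> outside (row miss)
  C: rows 3-6 cols 2-3 z=2 -> covers; best now C (z=2)
  D: rows 1-4 cols 0-1 -> outside (row miss)
  E: rows 5-7 cols 5-6 -> outside (col miss)
Winner: C at z=2

Answer: C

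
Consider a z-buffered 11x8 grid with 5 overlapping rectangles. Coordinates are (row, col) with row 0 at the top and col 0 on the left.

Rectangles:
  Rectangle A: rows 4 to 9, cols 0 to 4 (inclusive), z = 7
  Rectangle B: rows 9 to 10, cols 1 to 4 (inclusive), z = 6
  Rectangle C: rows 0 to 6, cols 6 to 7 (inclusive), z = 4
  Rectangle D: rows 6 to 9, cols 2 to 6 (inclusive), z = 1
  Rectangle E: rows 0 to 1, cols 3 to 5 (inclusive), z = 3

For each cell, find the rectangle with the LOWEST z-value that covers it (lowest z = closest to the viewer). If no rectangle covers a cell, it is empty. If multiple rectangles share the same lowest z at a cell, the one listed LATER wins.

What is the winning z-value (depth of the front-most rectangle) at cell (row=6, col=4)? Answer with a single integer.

Answer: 1

Derivation:
Check cell (6,4):
  A: rows 4-9 cols 0-4 z=7 -> covers; best now A (z=7)
  B: rows 9-10 cols 1-4 -> outside (row miss)
  C: rows 0-6 cols 6-7 -> outside (col miss)
  D: rows 6-9 cols 2-6 z=1 -> covers; best now D (z=1)
  E: rows 0-1 cols 3-5 -> outside (row miss)
Winner: D at z=1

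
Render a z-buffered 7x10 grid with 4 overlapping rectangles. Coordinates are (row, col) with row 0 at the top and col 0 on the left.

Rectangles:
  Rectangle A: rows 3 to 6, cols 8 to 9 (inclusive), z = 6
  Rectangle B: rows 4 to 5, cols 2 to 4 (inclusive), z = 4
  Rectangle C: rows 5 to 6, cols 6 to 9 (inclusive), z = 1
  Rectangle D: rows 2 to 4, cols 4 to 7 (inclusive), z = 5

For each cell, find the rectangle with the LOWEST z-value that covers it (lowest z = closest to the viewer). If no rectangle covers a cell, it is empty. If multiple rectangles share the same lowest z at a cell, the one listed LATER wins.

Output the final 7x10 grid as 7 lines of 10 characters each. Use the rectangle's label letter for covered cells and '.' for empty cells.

..........
..........
....DDDD..
....DDDDAA
..BBBDDDAA
..BBB.CCCC
......CCCC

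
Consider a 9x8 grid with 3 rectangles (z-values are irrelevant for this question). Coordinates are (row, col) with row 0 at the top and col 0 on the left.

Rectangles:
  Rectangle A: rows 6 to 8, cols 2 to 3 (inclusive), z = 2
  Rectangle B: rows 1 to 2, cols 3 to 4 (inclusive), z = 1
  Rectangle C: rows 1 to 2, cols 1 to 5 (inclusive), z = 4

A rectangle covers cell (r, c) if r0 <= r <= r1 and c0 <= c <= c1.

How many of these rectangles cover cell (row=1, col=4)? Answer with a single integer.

Check cell (1,4):
  A: rows 6-8 cols 2-3 -> outside (row miss)
  B: rows 1-2 cols 3-4 -> covers
  C: rows 1-2 cols 1-5 -> covers
Count covering = 2

Answer: 2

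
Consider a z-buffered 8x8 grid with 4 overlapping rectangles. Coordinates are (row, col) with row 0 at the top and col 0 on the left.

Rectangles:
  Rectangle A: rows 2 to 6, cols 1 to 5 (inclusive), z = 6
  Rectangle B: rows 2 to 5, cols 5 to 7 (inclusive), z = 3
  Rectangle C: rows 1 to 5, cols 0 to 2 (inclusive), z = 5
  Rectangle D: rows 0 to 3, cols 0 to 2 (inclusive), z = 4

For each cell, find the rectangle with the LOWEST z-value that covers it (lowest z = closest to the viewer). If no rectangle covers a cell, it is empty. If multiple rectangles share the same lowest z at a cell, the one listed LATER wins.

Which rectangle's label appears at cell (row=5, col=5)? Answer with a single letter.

Check cell (5,5):
  A: rows 2-6 cols 1-5 z=6 -> covers; best now A (z=6)
  B: rows 2-5 cols 5-7 z=3 -> covers; best now B (z=3)
  C: rows 1-5 cols 0-2 -> outside (col miss)
  D: rows 0-3 cols 0-2 -> outside (row miss)
Winner: B at z=3

Answer: B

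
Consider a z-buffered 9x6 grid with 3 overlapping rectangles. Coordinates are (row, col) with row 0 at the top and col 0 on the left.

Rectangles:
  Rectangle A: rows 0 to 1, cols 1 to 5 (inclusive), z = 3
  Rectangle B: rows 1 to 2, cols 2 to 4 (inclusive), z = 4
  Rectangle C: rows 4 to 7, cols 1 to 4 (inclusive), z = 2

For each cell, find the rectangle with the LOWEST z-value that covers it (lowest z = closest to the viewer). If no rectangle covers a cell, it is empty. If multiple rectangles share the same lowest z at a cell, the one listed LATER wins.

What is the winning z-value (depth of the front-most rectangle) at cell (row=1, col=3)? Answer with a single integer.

Check cell (1,3):
  A: rows 0-1 cols 1-5 z=3 -> covers; best now A (z=3)
  B: rows 1-2 cols 2-4 z=4 -> covers; best now A (z=3)
  C: rows 4-7 cols 1-4 -> outside (row miss)
Winner: A at z=3

Answer: 3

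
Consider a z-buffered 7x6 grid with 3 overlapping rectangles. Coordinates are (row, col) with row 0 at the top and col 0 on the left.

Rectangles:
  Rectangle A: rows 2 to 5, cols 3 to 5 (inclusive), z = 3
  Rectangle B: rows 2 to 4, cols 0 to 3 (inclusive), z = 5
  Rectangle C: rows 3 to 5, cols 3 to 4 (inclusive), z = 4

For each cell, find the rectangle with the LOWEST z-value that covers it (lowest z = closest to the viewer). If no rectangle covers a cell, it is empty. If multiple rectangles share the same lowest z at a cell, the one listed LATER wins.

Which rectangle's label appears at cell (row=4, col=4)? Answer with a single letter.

Answer: A

Derivation:
Check cell (4,4):
  A: rows 2-5 cols 3-5 z=3 -> covers; best now A (z=3)
  B: rows 2-4 cols 0-3 -> outside (col miss)
  C: rows 3-5 cols 3-4 z=4 -> covers; best now A (z=3)
Winner: A at z=3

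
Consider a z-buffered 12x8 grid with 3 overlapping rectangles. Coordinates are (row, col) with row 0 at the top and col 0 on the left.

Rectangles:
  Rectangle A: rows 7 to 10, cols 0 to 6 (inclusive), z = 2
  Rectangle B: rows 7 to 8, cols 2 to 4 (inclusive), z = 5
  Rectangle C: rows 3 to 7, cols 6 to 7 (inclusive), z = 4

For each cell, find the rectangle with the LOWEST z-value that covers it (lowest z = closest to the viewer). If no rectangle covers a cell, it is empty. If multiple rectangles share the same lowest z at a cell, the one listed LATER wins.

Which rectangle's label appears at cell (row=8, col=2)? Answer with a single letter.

Check cell (8,2):
  A: rows 7-10 cols 0-6 z=2 -> covers; best now A (z=2)
  B: rows 7-8 cols 2-4 z=5 -> covers; best now A (z=2)
  C: rows 3-7 cols 6-7 -> outside (row miss)
Winner: A at z=2

Answer: A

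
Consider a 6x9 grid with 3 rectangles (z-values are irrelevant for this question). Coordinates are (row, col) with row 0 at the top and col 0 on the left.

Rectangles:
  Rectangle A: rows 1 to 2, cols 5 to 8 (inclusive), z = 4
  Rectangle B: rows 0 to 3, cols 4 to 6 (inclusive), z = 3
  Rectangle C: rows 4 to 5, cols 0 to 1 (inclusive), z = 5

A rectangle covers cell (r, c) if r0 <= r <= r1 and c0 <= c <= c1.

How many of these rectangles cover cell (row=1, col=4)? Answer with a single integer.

Check cell (1,4):
  A: rows 1-2 cols 5-8 -> outside (col miss)
  B: rows 0-3 cols 4-6 -> covers
  C: rows 4-5 cols 0-1 -> outside (row miss)
Count covering = 1

Answer: 1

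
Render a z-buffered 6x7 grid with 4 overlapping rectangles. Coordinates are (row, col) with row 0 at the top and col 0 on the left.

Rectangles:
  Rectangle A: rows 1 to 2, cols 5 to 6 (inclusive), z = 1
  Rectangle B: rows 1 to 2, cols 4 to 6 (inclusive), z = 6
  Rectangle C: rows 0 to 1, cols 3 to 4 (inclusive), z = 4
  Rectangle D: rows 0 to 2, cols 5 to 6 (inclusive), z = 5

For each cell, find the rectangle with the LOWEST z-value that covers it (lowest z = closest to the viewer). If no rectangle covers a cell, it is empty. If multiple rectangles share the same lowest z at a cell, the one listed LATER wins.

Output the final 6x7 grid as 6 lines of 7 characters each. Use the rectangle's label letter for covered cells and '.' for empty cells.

...CCDD
...CCAA
....BAA
.......
.......
.......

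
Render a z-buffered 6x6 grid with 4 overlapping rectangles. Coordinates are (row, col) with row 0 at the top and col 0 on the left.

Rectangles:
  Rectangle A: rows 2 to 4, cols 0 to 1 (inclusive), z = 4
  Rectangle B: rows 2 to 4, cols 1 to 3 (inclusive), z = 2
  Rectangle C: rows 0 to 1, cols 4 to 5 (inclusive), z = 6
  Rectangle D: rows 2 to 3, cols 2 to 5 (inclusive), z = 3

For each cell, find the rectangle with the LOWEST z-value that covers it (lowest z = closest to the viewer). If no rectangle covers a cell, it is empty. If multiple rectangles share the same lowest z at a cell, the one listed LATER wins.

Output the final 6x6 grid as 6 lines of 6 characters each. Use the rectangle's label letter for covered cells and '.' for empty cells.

....CC
....CC
ABBBDD
ABBBDD
ABBB..
......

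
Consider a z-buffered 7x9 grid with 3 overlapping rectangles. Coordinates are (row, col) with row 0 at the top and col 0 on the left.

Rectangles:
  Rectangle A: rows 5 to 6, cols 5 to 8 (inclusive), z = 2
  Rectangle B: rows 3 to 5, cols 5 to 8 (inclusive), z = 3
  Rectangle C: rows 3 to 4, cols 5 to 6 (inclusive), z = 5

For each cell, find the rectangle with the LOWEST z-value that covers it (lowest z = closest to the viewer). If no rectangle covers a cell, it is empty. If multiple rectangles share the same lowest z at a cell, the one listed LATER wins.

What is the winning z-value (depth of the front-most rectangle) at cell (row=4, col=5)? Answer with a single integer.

Check cell (4,5):
  A: rows 5-6 cols 5-8 -> outside (row miss)
  B: rows 3-5 cols 5-8 z=3 -> covers; best now B (z=3)
  C: rows 3-4 cols 5-6 z=5 -> covers; best now B (z=3)
Winner: B at z=3

Answer: 3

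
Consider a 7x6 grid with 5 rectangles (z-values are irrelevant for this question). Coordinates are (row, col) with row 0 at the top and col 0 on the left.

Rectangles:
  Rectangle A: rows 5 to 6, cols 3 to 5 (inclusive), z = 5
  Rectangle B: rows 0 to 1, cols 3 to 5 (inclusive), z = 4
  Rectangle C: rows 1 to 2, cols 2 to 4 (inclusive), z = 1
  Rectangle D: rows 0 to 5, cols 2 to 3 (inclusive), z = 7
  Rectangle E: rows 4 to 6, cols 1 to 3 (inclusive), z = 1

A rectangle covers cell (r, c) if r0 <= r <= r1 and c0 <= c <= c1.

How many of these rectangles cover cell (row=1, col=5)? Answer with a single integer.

Check cell (1,5):
  A: rows 5-6 cols 3-5 -> outside (row miss)
  B: rows 0-1 cols 3-5 -> covers
  C: rows 1-2 cols 2-4 -> outside (col miss)
  D: rows 0-5 cols 2-3 -> outside (col miss)
  E: rows 4-6 cols 1-3 -> outside (row miss)
Count covering = 1

Answer: 1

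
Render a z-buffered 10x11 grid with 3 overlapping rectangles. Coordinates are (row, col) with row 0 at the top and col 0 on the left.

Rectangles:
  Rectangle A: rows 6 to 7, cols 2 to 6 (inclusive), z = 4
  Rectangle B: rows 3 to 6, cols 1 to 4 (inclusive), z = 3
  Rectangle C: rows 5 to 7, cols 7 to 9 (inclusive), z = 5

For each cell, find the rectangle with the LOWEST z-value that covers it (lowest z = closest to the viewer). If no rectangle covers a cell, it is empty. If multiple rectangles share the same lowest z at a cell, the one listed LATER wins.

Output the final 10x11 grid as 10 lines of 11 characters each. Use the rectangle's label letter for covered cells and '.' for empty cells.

...........
...........
...........
.BBBB......
.BBBB......
.BBBB..CCC.
.BBBBAACCC.
..AAAAACCC.
...........
...........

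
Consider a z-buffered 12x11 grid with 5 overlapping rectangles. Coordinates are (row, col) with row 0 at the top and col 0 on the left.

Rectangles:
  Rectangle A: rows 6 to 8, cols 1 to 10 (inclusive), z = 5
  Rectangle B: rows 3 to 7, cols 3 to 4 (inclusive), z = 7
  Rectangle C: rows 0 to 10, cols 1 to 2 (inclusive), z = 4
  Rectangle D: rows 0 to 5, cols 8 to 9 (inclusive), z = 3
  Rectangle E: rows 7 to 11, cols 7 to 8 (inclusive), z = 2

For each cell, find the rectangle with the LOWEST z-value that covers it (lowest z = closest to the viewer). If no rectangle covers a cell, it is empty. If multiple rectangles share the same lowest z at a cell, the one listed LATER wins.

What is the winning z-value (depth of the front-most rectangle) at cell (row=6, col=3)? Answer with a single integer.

Check cell (6,3):
  A: rows 6-8 cols 1-10 z=5 -> covers; best now A (z=5)
  B: rows 3-7 cols 3-4 z=7 -> covers; best now A (z=5)
  C: rows 0-10 cols 1-2 -> outside (col miss)
  D: rows 0-5 cols 8-9 -> outside (row miss)
  E: rows 7-11 cols 7-8 -> outside (row miss)
Winner: A at z=5

Answer: 5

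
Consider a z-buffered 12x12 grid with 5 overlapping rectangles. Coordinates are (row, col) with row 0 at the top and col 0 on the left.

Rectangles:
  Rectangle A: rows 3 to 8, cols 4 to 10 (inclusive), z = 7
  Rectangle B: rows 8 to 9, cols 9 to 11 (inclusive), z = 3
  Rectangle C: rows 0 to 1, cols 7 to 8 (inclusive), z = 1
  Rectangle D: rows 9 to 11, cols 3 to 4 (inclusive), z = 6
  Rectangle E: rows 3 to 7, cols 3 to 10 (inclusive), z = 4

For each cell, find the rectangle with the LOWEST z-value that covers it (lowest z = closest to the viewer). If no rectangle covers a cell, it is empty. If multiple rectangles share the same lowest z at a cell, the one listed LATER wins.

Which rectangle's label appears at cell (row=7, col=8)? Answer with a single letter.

Check cell (7,8):
  A: rows 3-8 cols 4-10 z=7 -> covers; best now A (z=7)
  B: rows 8-9 cols 9-11 -> outside (row miss)
  C: rows 0-1 cols 7-8 -> outside (row miss)
  D: rows 9-11 cols 3-4 -> outside (row miss)
  E: rows 3-7 cols 3-10 z=4 -> covers; best now E (z=4)
Winner: E at z=4

Answer: E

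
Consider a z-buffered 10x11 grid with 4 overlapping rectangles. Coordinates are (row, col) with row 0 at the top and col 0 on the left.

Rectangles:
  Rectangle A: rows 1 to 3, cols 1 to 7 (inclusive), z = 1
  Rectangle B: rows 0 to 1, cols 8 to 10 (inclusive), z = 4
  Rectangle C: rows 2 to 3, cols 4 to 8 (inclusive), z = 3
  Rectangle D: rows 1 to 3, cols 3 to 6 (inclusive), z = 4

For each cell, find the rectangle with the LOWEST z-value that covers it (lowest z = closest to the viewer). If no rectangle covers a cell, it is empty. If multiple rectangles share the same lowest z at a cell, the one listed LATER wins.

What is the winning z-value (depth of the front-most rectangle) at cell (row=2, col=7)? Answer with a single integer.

Check cell (2,7):
  A: rows 1-3 cols 1-7 z=1 -> covers; best now A (z=1)
  B: rows 0-1 cols 8-10 -> outside (row miss)
  C: rows 2-3 cols 4-8 z=3 -> covers; best now A (z=1)
  D: rows 1-3 cols 3-6 -> outside (col miss)
Winner: A at z=1

Answer: 1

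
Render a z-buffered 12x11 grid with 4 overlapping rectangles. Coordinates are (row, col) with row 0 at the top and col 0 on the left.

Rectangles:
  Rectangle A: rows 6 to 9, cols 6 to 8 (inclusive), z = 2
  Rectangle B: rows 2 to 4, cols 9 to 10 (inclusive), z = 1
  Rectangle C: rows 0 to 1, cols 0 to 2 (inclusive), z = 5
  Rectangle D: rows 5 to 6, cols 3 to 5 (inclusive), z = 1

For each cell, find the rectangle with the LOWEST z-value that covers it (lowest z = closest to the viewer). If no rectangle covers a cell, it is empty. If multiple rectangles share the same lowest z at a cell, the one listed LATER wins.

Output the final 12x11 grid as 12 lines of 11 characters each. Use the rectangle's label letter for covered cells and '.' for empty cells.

CCC........
CCC........
.........BB
.........BB
.........BB
...DDD.....
...DDDAAA..
......AAA..
......AAA..
......AAA..
...........
...........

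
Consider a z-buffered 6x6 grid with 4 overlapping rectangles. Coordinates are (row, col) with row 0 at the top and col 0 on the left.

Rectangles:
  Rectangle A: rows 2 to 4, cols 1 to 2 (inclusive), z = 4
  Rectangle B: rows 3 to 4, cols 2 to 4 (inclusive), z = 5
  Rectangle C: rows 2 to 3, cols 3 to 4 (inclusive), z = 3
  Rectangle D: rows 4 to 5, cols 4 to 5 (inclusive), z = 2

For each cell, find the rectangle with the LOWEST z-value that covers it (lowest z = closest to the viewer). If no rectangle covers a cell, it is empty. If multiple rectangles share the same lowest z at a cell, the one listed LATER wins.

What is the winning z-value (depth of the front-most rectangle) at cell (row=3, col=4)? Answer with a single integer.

Answer: 3

Derivation:
Check cell (3,4):
  A: rows 2-4 cols 1-2 -> outside (col miss)
  B: rows 3-4 cols 2-4 z=5 -> covers; best now B (z=5)
  C: rows 2-3 cols 3-4 z=3 -> covers; best now C (z=3)
  D: rows 4-5 cols 4-5 -> outside (row miss)
Winner: C at z=3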